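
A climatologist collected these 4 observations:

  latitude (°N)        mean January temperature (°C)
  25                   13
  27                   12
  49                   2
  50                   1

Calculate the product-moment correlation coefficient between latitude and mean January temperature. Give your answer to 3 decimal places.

n = 4, Σx = 151, Σy = 28, Σxy = 797, Σx² = 6255, Σy² = 318
Sxx = Σx² − (Σx)²/n = 6255 − 5700.25 = 554.75
Sxy = Σxy − (Σx)(Σy)/n = 797 − 1057 = -260
Syy = Σy² − (Σy)²/n = 318 − 196 = 122
r = Sxy/√(Sxx·Syy) = -260/√(67679.5) = -260/260.152840 = -0.999413

-0.999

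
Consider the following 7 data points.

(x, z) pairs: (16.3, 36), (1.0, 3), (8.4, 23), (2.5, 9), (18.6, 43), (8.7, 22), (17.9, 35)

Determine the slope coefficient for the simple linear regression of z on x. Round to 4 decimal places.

n = 7, Σx = 73.4, Σy = 171, Σxy = 2423.2, Σx² = 1085.56
Sxx = Σx² − (Σx)²/n = 1085.56 − 769.651429 = 315.908571
Sxy = Σxy − (Σx)(Σy)/n = 2423.2 − 1793.057143 = 630.142857
b = Sxy/Sxx = 630.142857/315.908571 = 1.994700

1.9947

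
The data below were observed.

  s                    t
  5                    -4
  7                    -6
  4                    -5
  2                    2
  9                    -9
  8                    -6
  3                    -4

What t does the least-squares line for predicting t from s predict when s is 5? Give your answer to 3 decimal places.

n = 7, Σx = 38, Σy = -32, Σxy = -219, Σx² = 248
Sxx = Σx² − (Σx)²/n = 248 − 206.285714 = 41.714286
Sxy = Σxy − (Σx)(Σy)/n = -219 − (-173.714286) = -45.285714
b = Sxy/Sxx = -45.285714/41.714286 = -1.085616
a = ȳ − b·x̄ = -4.571429 − (-1.085616)·5.428571 = 1.321918
ŷ(5) = a + b·5 = 1.321918 + (-1.085616)·5 = -4.106164

-4.106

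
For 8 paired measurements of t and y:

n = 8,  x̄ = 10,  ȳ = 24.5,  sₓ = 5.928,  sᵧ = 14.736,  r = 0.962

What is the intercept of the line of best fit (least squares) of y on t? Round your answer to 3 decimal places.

0.586

b = r · sᵧ/sₓ = 0.962 · 14.736/5.928 = 2.391368
a = ȳ − b·x̄ = 24.5 − 2.391368·10 = 0.586316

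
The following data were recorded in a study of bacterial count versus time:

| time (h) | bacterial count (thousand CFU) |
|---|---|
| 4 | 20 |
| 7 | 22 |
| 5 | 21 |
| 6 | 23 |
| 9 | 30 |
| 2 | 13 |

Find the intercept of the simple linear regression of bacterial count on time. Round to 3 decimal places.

n = 6, Σx = 33, Σy = 129, Σxy = 773, Σx² = 211
Sxx = Σx² − (Σx)²/n = 211 − 181.5 = 29.5
Sxy = Σxy − (Σx)(Σy)/n = 773 − 709.5 = 63.5
b = Sxy/Sxx = 63.5/29.5 = 2.152542
a = ȳ − b·x̄ = 21.5 − 2.152542·5.5 = 9.661017

9.661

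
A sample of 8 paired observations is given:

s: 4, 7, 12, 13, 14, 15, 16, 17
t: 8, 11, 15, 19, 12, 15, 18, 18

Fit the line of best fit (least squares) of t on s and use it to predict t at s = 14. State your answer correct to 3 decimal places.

n = 8, Σx = 98, Σy = 116, Σxy = 1523, Σx² = 1344
Sxx = Σx² − (Σx)²/n = 1344 − 1200.5 = 143.5
Sxy = Σxy − (Σx)(Σy)/n = 1523 − 1421 = 102
b = Sxy/Sxx = 102/143.5 = 0.710801
a = ȳ − b·x̄ = 14.5 − 0.710801·12.25 = 5.792683
ŷ(14) = a + b·14 = 5.792683 + 0.710801·14 = 15.743902

15.744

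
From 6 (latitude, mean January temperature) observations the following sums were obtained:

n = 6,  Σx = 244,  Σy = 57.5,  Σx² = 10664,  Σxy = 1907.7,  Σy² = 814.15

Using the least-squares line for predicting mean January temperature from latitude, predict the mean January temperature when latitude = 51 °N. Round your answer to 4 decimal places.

Sxx = Σx² − (Σx)²/n = 10664 − 9922.666667 = 741.333333
Sxy = Σxy − (Σx)(Σy)/n = 1907.7 − 2338.333333 = -430.633333
b = Sxy/Sxx = -430.633333/741.333333 = -0.580890
a = ȳ − b·x̄ = 9.583333 − (-0.580890)·40.666667 = 33.206205
ŷ(51) = a + b·51 = 33.206205 + (-0.580890)·51 = 3.580800

3.5808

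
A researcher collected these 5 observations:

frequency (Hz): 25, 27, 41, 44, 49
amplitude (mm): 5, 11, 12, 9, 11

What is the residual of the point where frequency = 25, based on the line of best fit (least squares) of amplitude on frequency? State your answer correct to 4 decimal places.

-2.8918

n = 5, Σx = 186, Σy = 48, Σxy = 1849, Σx² = 7372
Sxx = Σx² − (Σx)²/n = 7372 − 6919.2 = 452.8
Sxy = Σxy − (Σx)(Σy)/n = 1849 − 1785.6 = 63.4
b = Sxy/Sxx = 63.4/452.8 = 0.140018
a = ȳ − b·x̄ = 9.6 − 0.140018·37.2 = 4.391343
ŷ(25) = 4.391343 + 0.140018·25 = 7.891784
residual = y − ŷ = 5 − 7.891784 = -2.891784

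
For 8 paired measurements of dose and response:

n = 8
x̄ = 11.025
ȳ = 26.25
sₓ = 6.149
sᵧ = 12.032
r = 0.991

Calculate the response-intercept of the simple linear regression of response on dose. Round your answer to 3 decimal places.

b = r · sᵧ/sₓ = 0.991 · 12.032/6.149 = 1.939130
a = ȳ − b·x̄ = 26.25 − 1.939130·11.025 = 4.871089

4.871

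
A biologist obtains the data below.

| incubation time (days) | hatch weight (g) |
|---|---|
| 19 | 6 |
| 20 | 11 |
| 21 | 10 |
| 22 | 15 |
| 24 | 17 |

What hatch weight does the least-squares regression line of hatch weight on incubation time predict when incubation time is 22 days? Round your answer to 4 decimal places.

13.4865

n = 5, Σx = 106, Σy = 59, Σxy = 1282, Σx² = 2262
Sxx = Σx² − (Σx)²/n = 2262 − 2247.2 = 14.8
Sxy = Σxy − (Σx)(Σy)/n = 1282 − 1250.8 = 31.2
b = Sxy/Sxx = 31.2/14.8 = 2.108108
a = ȳ − b·x̄ = 11.8 − 2.108108·21.2 = -32.891892
ŷ(22) = a + b·22 = -32.891892 + 2.108108·22 = 13.486486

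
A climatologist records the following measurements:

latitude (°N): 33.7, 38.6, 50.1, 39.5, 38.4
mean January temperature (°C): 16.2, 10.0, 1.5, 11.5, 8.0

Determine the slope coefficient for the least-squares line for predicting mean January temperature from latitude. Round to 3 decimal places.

n = 5, Σx = 200.3, Σy = 47.2, Σxy = 1768.54, Σx² = 8170.47
Sxx = Σx² − (Σx)²/n = 8170.47 − 8024.018 = 146.452
Sxy = Σxy − (Σx)(Σy)/n = 1768.54 − 1890.832 = -122.292
b = Sxy/Sxx = -122.292/146.452 = -0.835031

-0.835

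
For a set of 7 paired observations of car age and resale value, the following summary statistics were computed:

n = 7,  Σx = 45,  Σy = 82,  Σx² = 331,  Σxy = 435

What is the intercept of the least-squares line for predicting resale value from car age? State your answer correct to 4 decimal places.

Sxx = Σx² − (Σx)²/n = 331 − 289.285714 = 41.714286
Sxy = Σxy − (Σx)(Σy)/n = 435 − 527.142857 = -92.142857
b = Sxy/Sxx = -92.142857/41.714286 = -2.208904
a = ȳ − b·x̄ = 11.714286 − (-2.208904)·6.428571 = 25.914384

25.9144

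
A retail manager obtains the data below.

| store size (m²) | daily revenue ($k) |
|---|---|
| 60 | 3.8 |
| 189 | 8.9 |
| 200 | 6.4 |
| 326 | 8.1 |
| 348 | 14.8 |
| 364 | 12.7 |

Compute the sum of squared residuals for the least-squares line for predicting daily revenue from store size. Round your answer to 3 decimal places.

n = 6, Σx = 1487, Σy = 54.7, Σxy = 15603.9, Σx² = 439197, Σy² = 580.55
Sxx = Σx² − (Σx)²/n = 439197 − 368528.166667 = 70668.833333
Sxy = Σxy − (Σx)(Σy)/n = 15603.9 − 13556.483333 = 2047.416667
Syy = Σy² − (Σy)²/n = 580.55 − 498.681667 = 81.868333
b = Sxy/Sxx = 2047.416667/70668.833333 = 0.028972
SSE = Syy − b·Sxy = 81.868333 − 0.028972·2047.416667 = 22.550600

22.551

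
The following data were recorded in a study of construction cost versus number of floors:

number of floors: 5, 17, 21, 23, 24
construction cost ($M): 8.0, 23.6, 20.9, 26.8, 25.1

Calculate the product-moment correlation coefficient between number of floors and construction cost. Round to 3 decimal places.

n = 5, Σx = 90, Σy = 104.4, Σxy = 2098.9, Σx² = 1860, Σy² = 2406.02
Sxx = Σx² − (Σx)²/n = 1860 − 1620 = 240
Sxy = Σxy − (Σx)(Σy)/n = 2098.9 − 1879.2 = 219.7
Syy = Σy² − (Σy)²/n = 2406.02 − 2179.872 = 226.148
r = Sxy/√(Sxx·Syy) = 219.7/√(54275.52) = 219.7/232.971071 = 0.943036

0.943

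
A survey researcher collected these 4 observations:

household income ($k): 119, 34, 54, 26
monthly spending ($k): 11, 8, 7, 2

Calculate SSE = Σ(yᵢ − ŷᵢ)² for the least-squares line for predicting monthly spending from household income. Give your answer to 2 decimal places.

14.94

n = 4, Σx = 233, Σy = 28, Σxy = 2011, Σx² = 18909, Σy² = 238
Sxx = Σx² − (Σx)²/n = 18909 − 13572.25 = 5336.75
Sxy = Σxy − (Σx)(Σy)/n = 2011 − 1631 = 380
Syy = Σy² − (Σy)²/n = 238 − 196 = 42
b = Sxy/Sxx = 380/5336.75 = 0.071204
SSE = Syy − b·Sxy = 42 − 0.071204·380 = 14.942334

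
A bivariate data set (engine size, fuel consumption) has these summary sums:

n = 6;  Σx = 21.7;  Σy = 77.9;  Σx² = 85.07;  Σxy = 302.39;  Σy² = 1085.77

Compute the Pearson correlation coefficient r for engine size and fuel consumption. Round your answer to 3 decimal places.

0.933

Sxx = Σx² − (Σx)²/n = 85.07 − 78.481667 = 6.588333
Sxy = Σxy − (Σx)(Σy)/n = 302.39 − 281.738333 = 20.651667
Syy = Σy² − (Σy)²/n = 1085.77 − 1011.401667 = 74.368333
r = Sxy/√(Sxx·Syy) = 20.651667/√(489.963369) = 20.651667/22.135116 = 0.932982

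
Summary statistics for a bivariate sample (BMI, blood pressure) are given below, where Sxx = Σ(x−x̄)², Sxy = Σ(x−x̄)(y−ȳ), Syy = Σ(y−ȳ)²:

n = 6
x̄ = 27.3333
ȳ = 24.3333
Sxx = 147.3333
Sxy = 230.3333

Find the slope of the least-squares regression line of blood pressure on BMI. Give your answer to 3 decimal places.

1.563

b = Sxy/Sxx = 230.3333/147.3333 = 1.563349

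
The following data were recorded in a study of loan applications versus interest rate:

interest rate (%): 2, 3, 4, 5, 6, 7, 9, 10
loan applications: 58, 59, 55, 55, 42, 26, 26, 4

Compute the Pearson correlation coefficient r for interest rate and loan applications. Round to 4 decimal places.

n = 8, Σx = 46, Σy = 325, Σxy = 1496, Σx² = 320, Σy² = 16027
Sxx = Σx² − (Σx)²/n = 320 − 264.5 = 55.5
Sxy = Σxy − (Σx)(Σy)/n = 1496 − 1868.75 = -372.75
Syy = Σy² − (Σy)²/n = 16027 − 13203.125 = 2823.875
r = Sxy/√(Sxx·Syy) = -372.75/√(156725.0625) = -372.75/395.885163 = -0.941561

-0.9416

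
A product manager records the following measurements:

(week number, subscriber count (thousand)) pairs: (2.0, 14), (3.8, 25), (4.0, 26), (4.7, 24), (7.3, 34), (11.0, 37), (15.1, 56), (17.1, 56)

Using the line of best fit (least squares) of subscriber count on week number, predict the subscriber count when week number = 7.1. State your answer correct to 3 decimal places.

n = 8, Σx = 65, Σy = 272, Σxy = 2798.2, Σx² = 751.24
Sxx = Σx² − (Σx)²/n = 751.24 − 528.125 = 223.115
Sxy = Σxy − (Σx)(Σy)/n = 2798.2 − 2210 = 588.2
b = Sxy/Sxx = 588.2/223.115 = 2.636309
a = ȳ − b·x̄ = 34 − 2.636309·8.125 = 12.579992
ŷ(7.1) = a + b·7.1 = 12.579992 + 2.636309·7.1 = 31.297784

31.298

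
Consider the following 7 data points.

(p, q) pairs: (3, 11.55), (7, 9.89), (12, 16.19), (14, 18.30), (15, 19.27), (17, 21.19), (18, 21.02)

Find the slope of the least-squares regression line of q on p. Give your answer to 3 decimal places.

n = 7, Σx = 86, Σy = 117.41, Σxy = 1582, Σx² = 1236
Sxx = Σx² − (Σx)²/n = 1236 − 1056.571429 = 179.428571
Sxy = Σxy − (Σx)(Σy)/n = 1582 − 1442.465714 = 139.534286
b = Sxy/Sxx = 139.534286/179.428571 = 0.777659

0.778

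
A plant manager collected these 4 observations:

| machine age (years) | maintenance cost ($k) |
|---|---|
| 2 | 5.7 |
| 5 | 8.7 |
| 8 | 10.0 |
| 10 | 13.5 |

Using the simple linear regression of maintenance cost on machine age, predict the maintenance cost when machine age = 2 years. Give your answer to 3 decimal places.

n = 4, Σx = 25, Σy = 37.9, Σxy = 269.9, Σx² = 193
Sxx = Σx² − (Σx)²/n = 193 − 156.25 = 36.75
Sxy = Σxy − (Σx)(Σy)/n = 269.9 − 236.875 = 33.025
b = Sxy/Sxx = 33.025/36.75 = 0.898639
a = ȳ − b·x̄ = 9.475 − 0.898639·6.25 = 3.858503
ŷ(2) = a + b·2 = 3.858503 + 0.898639·2 = 5.655782

5.656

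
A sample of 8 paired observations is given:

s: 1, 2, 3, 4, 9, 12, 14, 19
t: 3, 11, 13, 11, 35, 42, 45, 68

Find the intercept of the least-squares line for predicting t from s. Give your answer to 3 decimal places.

n = 8, Σx = 64, Σy = 228, Σxy = 2849, Σx² = 812
Sxx = Σx² − (Σx)²/n = 812 − 512 = 300
Sxy = Σxy − (Σx)(Σy)/n = 2849 − 1824 = 1025
b = Sxy/Sxx = 1025/300 = 3.416667
a = ȳ − b·x̄ = 28.5 − 3.416667·8 = 1.166667

1.167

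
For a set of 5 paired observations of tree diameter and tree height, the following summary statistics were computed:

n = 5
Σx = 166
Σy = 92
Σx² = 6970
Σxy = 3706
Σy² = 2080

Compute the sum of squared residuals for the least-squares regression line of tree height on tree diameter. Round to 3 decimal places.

96.151

Sxx = Σx² − (Σx)²/n = 6970 − 5511.2 = 1458.8
Sxy = Σxy − (Σx)(Σy)/n = 3706 − 3054.4 = 651.6
Syy = Σy² − (Σy)²/n = 2080 − 1692.8 = 387.2
b = Sxy/Sxx = 651.6/1458.8 = 0.446668
SSE = Syy − b·Sxy = 387.2 − 0.446668·651.6 = 96.150809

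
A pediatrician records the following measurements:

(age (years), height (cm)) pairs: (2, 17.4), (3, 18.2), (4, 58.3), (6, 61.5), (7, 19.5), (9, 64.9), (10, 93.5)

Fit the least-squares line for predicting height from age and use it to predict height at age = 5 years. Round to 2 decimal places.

n = 7, Σx = 41, Σy = 333.3, Σxy = 2347.2, Σx² = 295
Sxx = Σx² − (Σx)²/n = 295 − 240.142857 = 54.857143
Sxy = Σxy − (Σx)(Σy)/n = 2347.2 − 1952.185714 = 395.014286
b = Sxy/Sxx = 395.014286/54.857143 = 7.200781
a = ȳ − b·x̄ = 47.614286 − 7.200781·5.857143 = 5.438281
ŷ(5) = a + b·5 = 5.438281 + 7.200781·5 = 41.442188

41.44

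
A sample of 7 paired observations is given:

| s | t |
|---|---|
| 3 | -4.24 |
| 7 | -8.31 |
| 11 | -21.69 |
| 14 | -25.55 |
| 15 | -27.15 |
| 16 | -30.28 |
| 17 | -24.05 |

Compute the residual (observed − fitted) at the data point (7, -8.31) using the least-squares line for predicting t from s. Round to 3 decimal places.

3.033

n = 7, Σx = 83, Σy = -141.27, Σxy = -1967.76, Σx² = 1145
Sxx = Σx² − (Σx)²/n = 1145 − 984.142857 = 160.857143
Sxy = Σxy − (Σx)(Σy)/n = -1967.76 − (-1675.058571) = -292.701429
b = Sxy/Sxx = -292.701429/160.857143 = -1.819636
a = ȳ − b·x̄ = -20.181429 − (-1.819636)·11.857143 = 1.394254
ŷ(7) = 1.394254 + (-1.819636)·7 = -11.343197
residual = y − ŷ = -8.31 − (-11.343197) = 3.033197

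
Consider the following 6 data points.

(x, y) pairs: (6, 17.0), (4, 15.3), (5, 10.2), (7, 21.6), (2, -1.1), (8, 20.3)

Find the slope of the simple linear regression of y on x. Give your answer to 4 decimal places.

n = 6, Σx = 32, Σy = 83.3, Σxy = 525.6, Σx² = 194
Sxx = Σx² − (Σx)²/n = 194 − 170.666667 = 23.333333
Sxy = Σxy − (Σx)(Σy)/n = 525.6 − 444.266667 = 81.333333
b = Sxy/Sxx = 81.333333/23.333333 = 3.485714

3.4857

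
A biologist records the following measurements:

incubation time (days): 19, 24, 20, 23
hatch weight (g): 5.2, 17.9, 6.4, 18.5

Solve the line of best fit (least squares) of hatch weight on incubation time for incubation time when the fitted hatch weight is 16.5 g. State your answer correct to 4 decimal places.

n = 4, Σx = 86, Σy = 48, Σxy = 1081.9, Σx² = 1866
Sxx = Σx² − (Σx)²/n = 1866 − 1849 = 17
Sxy = Σxy − (Σx)(Σy)/n = 1081.9 − 1032 = 49.9
b = Sxy/Sxx = 49.9/17 = 2.935294
a = ȳ − b·x̄ = 12 − 2.935294·21.5 = -51.108824
Set a + b·x = 16.5: x = (16.5 − (-51.108824)) / 2.935294 = 23.033066

23.0331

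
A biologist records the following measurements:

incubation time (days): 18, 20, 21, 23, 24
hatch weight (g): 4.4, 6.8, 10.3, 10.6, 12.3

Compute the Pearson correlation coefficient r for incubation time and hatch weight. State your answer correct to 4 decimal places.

n = 5, Σx = 106, Σy = 44.4, Σxy = 970.5, Σx² = 2270, Σy² = 435.34
Sxx = Σx² − (Σx)²/n = 2270 − 2247.2 = 22.8
Sxy = Σxy − (Σx)(Σy)/n = 970.5 − 941.28 = 29.22
Syy = Σy² − (Σy)²/n = 435.34 − 394.272 = 41.068
r = Sxy/√(Sxx·Syy) = 29.22/√(936.3504) = 29.22/30.599843 = 0.954907

0.9549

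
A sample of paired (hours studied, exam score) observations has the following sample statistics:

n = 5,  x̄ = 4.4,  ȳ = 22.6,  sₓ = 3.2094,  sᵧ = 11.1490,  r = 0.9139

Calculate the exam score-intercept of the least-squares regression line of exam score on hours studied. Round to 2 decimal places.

8.63

b = r · sᵧ/sₓ = 0.9139 · 11.149/3.2094 = 3.174759
a = ȳ − b·x̄ = 22.6 − 3.174759·4.4 = 8.631061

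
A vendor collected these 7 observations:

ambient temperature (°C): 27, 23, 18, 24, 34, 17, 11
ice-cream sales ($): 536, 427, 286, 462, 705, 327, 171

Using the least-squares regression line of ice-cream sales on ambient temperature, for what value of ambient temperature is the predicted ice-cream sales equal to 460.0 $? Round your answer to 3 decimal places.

n = 7, Σx = 154, Σy = 2914, Σxy = 71939, Σx² = 3724
Sxx = Σx² − (Σx)²/n = 3724 − 3388 = 336
Sxy = Σxy − (Σx)(Σy)/n = 71939 − 64108 = 7831
b = Sxy/Sxx = 7831/336 = 23.306548
a = ȳ − b·x̄ = 416.285714 − 23.306548·22 = -96.458333
Set a + b·x = 460.0: x = (460.0 − (-96.458333)) / 23.306548 = 23.875623

23.876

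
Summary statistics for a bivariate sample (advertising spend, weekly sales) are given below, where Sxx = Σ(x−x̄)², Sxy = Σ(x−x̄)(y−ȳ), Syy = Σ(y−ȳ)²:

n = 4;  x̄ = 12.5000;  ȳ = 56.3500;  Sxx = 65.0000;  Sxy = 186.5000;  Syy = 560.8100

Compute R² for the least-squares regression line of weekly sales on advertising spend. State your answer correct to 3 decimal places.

R² = Sxy²/(Sxx·Syy) = (186.5)²/(65·560.81) = 0.954176

0.954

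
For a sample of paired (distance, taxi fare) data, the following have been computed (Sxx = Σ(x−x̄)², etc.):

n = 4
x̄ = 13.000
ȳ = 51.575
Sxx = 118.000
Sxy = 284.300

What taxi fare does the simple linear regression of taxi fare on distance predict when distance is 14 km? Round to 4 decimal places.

53.9843

b = Sxy/Sxx = 284.3/118 = 2.409322
a = ȳ − b·x̄ = 51.575 − 2.409322·13 = 20.253814
ŷ(14) = a + b·14 = 20.253814 + 2.409322·14 = 53.984322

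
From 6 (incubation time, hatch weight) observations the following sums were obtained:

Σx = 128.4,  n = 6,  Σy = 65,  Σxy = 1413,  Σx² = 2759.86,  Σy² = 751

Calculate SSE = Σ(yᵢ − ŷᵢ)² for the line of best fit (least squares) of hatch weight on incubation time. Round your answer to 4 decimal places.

6.8333

Sxx = Σx² − (Σx)²/n = 2759.86 − 2747.76 = 12.1
Sxy = Σxy − (Σx)(Σy)/n = 1413 − 1391 = 22
Syy = Σy² − (Σy)²/n = 751 − 704.166667 = 46.833333
b = Sxy/Sxx = 22/12.1 = 1.818182
SSE = Syy − b·Sxy = 46.833333 − 1.818182·22 = 6.833333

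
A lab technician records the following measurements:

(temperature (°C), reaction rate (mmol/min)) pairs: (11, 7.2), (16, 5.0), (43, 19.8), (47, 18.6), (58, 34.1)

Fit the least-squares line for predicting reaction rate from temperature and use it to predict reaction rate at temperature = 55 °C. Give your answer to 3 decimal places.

n = 5, Σx = 175, Σy = 84.7, Σxy = 3862.6, Σx² = 7799
Sxx = Σx² − (Σx)²/n = 7799 − 6125 = 1674
Sxy = Σxy − (Σx)(Σy)/n = 3862.6 − 2964.5 = 898.1
b = Sxy/Sxx = 898.1/1674 = 0.536499
a = ȳ − b·x̄ = 16.94 − 0.536499·35 = -1.837479
ŷ(55) = a + b·55 = -1.837479 + 0.536499·55 = 27.669988

27.670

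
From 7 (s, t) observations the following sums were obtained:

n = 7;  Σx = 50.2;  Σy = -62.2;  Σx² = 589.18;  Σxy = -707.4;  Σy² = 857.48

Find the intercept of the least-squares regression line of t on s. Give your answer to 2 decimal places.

-0.71

Sxx = Σx² − (Σx)²/n = 589.18 − 360.005714 = 229.174286
Sxy = Σxy − (Σx)(Σy)/n = -707.4 − (-446.062857) = -261.337143
b = Sxy/Sxx = -261.337143/229.174286 = -1.140342
a = ȳ − b·x̄ = -8.885714 − (-1.140342)·7.171429 = -0.707831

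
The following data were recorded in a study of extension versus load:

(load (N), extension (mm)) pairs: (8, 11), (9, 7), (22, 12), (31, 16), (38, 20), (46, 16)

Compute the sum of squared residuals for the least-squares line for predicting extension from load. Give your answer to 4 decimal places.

28.9925

n = 6, Σx = 154, Σy = 82, Σxy = 2407, Σx² = 5150, Σy² = 1226
Sxx = Σx² − (Σx)²/n = 5150 − 3952.666667 = 1197.333333
Sxy = Σxy − (Σx)(Σy)/n = 2407 − 2104.666667 = 302.333333
Syy = Σy² − (Σy)²/n = 1226 − 1120.666667 = 105.333333
b = Sxy/Sxx = 302.333333/1197.333333 = 0.252506
SSE = Syy − b·Sxy = 105.333333 − 0.252506·302.333333 = 28.992483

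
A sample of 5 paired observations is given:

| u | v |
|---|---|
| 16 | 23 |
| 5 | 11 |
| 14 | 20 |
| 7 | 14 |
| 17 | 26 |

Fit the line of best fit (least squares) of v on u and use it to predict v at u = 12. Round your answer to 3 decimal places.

19.025

n = 5, Σx = 59, Σy = 94, Σxy = 1243, Σx² = 815
Sxx = Σx² − (Σx)²/n = 815 − 696.2 = 118.8
Sxy = Σxy − (Σx)(Σy)/n = 1243 − 1109.2 = 133.8
b = Sxy/Sxx = 133.8/118.8 = 1.126263
a = ȳ − b·x̄ = 18.8 − 1.126263·11.8 = 5.510101
ŷ(12) = a + b·12 = 5.510101 + 1.126263·12 = 19.025253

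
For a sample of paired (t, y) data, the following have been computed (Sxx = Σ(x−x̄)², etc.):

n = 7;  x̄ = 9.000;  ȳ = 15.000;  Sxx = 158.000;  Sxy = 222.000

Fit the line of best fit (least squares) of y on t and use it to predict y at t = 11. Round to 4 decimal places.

b = Sxy/Sxx = 222/158 = 1.405063
a = ȳ − b·x̄ = 15 − 1.405063·9 = 2.354430
ŷ(11) = a + b·11 = 2.354430 + 1.405063·11 = 17.810127

17.8101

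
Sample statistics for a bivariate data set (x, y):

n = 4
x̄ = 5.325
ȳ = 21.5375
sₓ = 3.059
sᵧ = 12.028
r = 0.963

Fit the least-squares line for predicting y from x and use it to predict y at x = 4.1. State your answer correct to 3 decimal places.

b = r · sᵧ/sₓ = 0.963 · 12.028/3.059 = 3.786520
a = ȳ − b·x̄ = 21.5375 − 3.786520·5.325 = 1.374282
ŷ(4.1) = a + b·4.1 = 1.374282 + 3.786520·4.1 = 16.899013

16.899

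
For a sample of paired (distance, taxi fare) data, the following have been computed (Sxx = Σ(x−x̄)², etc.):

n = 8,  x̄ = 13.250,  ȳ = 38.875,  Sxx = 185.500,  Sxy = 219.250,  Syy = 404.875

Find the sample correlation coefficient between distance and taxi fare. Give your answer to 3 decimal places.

0.800

r = Sxy/√(Sxx·Syy) = 219.25/√(75104.3125) = 219.25/274.051660 = 0.800032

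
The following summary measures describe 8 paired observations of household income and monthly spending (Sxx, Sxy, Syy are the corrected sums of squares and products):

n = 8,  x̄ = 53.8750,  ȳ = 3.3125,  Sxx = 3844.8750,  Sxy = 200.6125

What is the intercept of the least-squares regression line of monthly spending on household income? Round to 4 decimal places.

0.5015

b = Sxy/Sxx = 200.6125/3844.875 = 0.052177
a = ȳ − b·x̄ = 3.3125 − 0.052177·53.875 = 0.501486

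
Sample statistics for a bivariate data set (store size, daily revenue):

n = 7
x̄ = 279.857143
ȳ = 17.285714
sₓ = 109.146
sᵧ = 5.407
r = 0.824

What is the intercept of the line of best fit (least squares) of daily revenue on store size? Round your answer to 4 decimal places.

b = r · sᵧ/sₓ = 0.824 · 5.407/109.146 = 0.040820
a = ȳ − b·x̄ = 17.285714 − 0.040820·279.857143 = 5.861873

5.8619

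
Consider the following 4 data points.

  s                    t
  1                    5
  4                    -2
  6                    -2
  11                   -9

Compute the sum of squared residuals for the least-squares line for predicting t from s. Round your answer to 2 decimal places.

n = 4, Σx = 22, Σy = -8, Σxy = -114, Σx² = 174, Σy² = 114
Sxx = Σx² − (Σx)²/n = 174 − 121 = 53
Sxy = Σxy − (Σx)(Σy)/n = -114 − (-44) = -70
Syy = Σy² − (Σy)²/n = 114 − 16 = 98
b = Sxy/Sxx = -70/53 = -1.320755
SSE = Syy − b·Sxy = 98 − (-1.320755)·(-70) = 5.547170

5.55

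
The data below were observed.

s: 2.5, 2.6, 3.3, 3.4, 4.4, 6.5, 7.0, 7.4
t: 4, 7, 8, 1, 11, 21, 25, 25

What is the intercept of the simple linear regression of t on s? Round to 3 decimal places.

-8.178

n = 8, Σx = 37.1, Σy = 102, Σxy = 602.9, Σx² = 200.83
Sxx = Σx² − (Σx)²/n = 200.83 − 172.05125 = 28.77875
Sxy = Σxy − (Σx)(Σy)/n = 602.9 − 473.025 = 129.875
b = Sxy/Sxx = 129.875/28.77875 = 4.512878
a = ȳ − b·x̄ = 12.75 − 4.512878·4.6375 = -8.178474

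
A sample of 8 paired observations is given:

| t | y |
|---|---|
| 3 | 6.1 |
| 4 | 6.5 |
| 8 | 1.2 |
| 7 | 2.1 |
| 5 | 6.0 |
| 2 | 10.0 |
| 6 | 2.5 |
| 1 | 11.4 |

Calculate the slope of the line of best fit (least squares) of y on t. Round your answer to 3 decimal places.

-1.455

n = 8, Σx = 36, Σy = 45.8, Σxy = 145, Σx² = 204
Sxx = Σx² − (Σx)²/n = 204 − 162 = 42
Sxy = Σxy − (Σx)(Σy)/n = 145 − 206.1 = -61.1
b = Sxy/Sxx = -61.1/42 = -1.454762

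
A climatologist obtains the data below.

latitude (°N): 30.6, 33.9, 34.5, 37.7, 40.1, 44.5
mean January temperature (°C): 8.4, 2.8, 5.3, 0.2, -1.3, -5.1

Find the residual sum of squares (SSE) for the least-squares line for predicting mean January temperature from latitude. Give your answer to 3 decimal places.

6.041

n = 6, Σx = 221.3, Σy = 10.3, Σxy = 263.27, Σx² = 8285.37, Σy² = 134.23
Sxx = Σx² − (Σx)²/n = 8285.37 − 8162.281667 = 123.088333
Sxy = Σxy − (Σx)(Σy)/n = 263.27 − 379.898333 = -116.628333
Syy = Σy² − (Σy)²/n = 134.23 − 17.681667 = 116.548333
b = Sxy/Sxx = -116.628333/123.088333 = -0.947517
SSE = Syy − b·Sxy = 116.548333 − (-0.947517)·(-116.628333) = 6.040962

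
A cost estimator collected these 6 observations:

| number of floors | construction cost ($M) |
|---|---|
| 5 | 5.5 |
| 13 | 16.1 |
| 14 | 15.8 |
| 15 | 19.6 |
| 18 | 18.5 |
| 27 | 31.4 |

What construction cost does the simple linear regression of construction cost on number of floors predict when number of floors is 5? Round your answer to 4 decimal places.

n = 6, Σx = 92, Σy = 106.9, Σxy = 1932.8, Σx² = 1668
Sxx = Σx² − (Σx)²/n = 1668 − 1410.666667 = 257.333333
Sxy = Σxy − (Σx)(Σy)/n = 1932.8 − 1639.133333 = 293.666667
b = Sxy/Sxx = 293.666667/257.333333 = 1.141192
a = ȳ − b·x̄ = 17.816667 − 1.141192·15.333333 = 0.318394
ŷ(5) = a + b·5 = 0.318394 + 1.141192·5 = 6.024352

6.0244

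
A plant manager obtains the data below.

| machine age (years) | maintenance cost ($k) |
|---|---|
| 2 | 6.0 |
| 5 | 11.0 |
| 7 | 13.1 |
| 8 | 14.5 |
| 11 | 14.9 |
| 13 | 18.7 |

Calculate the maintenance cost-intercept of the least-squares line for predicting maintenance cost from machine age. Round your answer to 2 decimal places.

n = 6, Σx = 46, Σy = 78.2, Σxy = 681.7, Σx² = 432
Sxx = Σx² − (Σx)²/n = 432 − 352.666667 = 79.333333
Sxy = Σxy − (Σx)(Σy)/n = 681.7 − 599.533333 = 82.166667
b = Sxy/Sxx = 82.166667/79.333333 = 1.035714
a = ȳ − b·x̄ = 13.033333 − 1.035714·7.666667 = 5.092857

5.09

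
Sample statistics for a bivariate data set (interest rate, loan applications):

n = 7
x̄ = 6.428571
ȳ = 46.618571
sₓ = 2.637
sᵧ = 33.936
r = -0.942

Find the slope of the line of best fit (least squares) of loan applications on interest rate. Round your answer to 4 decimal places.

b = r · sᵧ/sₓ = -0.942 · 33.936/2.637 = -12.122758

-12.1228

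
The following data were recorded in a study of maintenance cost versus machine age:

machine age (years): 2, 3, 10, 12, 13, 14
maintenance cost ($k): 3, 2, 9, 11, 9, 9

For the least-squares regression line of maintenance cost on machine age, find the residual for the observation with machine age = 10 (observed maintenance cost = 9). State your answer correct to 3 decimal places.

n = 6, Σx = 54, Σy = 43, Σxy = 477, Σx² = 622
Sxx = Σx² − (Σx)²/n = 622 − 486 = 136
Sxy = Σxy − (Σx)(Σy)/n = 477 − 387 = 90
b = Sxy/Sxx = 90/136 = 0.661765
a = ȳ − b·x̄ = 7.166667 − 0.661765·9 = 1.210784
ŷ(10) = 1.210784 + 0.661765·10 = 7.828431
residual = y − ŷ = 9 − 7.828431 = 1.171569

1.172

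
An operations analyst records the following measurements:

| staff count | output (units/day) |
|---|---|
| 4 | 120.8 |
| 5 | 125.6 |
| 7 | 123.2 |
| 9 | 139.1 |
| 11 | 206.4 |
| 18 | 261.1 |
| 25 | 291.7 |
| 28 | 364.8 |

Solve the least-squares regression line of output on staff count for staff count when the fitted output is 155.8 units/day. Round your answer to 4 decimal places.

8.4857

n = 8, Σx = 107, Σy = 1632.7, Σxy = 27702.6, Σx² = 2025
Sxx = Σx² − (Σx)²/n = 2025 − 1431.125 = 593.875
Sxy = Σxy − (Σx)(Σy)/n = 27702.6 − 21837.3625 = 5865.2375
b = Sxy/Sxx = 5865.2375/593.875 = 9.876216
a = ȳ − b·x̄ = 204.0875 − 9.876216·13.375 = 71.993117
Set a + b·x = 155.8: x = (155.8 − 71.993117) / 9.876216 = 8.485728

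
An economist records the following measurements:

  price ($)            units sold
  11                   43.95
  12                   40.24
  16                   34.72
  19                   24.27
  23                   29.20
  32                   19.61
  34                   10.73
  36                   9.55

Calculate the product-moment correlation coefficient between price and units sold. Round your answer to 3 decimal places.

n = 8, Σx = 183, Σy = 212.27, Σxy = 3990.72, Σx² = 4887, Σy² = 6788.8989
Sxx = Σx² − (Σx)²/n = 4887 − 4186.125 = 700.875
Sxy = Σxy − (Σx)(Σy)/n = 3990.72 − 4855.67625 = -864.95625
Syy = Σy² − (Σy)²/n = 6788.8989 − 5632.319113 = 1156.579788
r = Sxy/√(Sxx·Syy) = -864.95625/√(810617.858564) = -864.95625/900.343189 = -0.960696

-0.961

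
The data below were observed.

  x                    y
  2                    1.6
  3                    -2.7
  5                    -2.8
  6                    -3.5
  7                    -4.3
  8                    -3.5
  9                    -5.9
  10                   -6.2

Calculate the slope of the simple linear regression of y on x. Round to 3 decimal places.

-0.765

n = 8, Σx = 50, Σy = -27.3, Σxy = -213.1, Σx² = 368
Sxx = Σx² − (Σx)²/n = 368 − 312.5 = 55.5
Sxy = Σxy − (Σx)(Σy)/n = -213.1 − (-170.625) = -42.475
b = Sxy/Sxx = -42.475/55.5 = -0.765315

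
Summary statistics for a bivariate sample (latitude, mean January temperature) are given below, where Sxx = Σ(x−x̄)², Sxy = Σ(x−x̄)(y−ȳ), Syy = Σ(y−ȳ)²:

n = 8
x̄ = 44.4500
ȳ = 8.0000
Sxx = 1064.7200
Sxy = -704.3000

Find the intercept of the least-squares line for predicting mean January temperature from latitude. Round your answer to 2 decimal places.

b = Sxy/Sxx = -704.3/1064.72 = -0.661488
a = ȳ − b·x̄ = 8 − (-0.661488)·44.45 = 37.403162

37.40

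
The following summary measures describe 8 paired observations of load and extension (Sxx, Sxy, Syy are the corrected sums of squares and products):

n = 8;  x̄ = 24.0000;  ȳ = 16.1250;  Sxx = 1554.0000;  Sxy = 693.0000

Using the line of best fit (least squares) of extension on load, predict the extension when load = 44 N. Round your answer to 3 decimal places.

25.044

b = Sxy/Sxx = 693/1554 = 0.445946
a = ȳ − b·x̄ = 16.125 − 0.445946·24 = 5.422297
ŷ(44) = a + b·44 = 5.422297 + 0.445946·44 = 25.043919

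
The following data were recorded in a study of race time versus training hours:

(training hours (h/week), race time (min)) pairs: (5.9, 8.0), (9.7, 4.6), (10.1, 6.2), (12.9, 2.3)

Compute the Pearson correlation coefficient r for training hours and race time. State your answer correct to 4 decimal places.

n = 4, Σx = 38.6, Σy = 21.1, Σxy = 184.11, Σx² = 397.32, Σy² = 128.89
Sxx = Σx² − (Σx)²/n = 397.32 − 372.49 = 24.83
Sxy = Σxy − (Σx)(Σy)/n = 184.11 − 203.615 = -19.505
Syy = Σy² − (Σy)²/n = 128.89 − 111.3025 = 17.5875
r = Sxy/√(Sxx·Syy) = -19.505/√(436.697625) = -19.505/20.897311 = -0.933374

-0.9334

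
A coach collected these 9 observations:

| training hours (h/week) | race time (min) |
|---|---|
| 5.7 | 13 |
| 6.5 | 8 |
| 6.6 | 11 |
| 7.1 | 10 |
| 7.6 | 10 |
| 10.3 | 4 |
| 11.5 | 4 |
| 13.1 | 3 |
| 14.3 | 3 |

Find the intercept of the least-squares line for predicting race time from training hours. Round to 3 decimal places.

17.700

n = 9, Σx = 82.7, Σy = 66, Σxy = 515.1, Σx² = 840.91
Sxx = Σx² − (Σx)²/n = 840.91 − 759.921111 = 80.988889
Sxy = Σxy − (Σx)(Σy)/n = 515.1 − 606.466667 = -91.366667
b = Sxy/Sxx = -91.366667/80.988889 = -1.128138
a = ȳ − b·x̄ = 7.333333 − (-1.128138)·9.188889 = 17.699671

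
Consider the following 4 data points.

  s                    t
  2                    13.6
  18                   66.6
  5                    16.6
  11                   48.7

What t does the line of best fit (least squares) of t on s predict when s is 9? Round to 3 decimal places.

n = 4, Σx = 36, Σy = 145.5, Σxy = 1844.7, Σx² = 474
Sxx = Σx² − (Σx)²/n = 474 − 324 = 150
Sxy = Σxy − (Σx)(Σy)/n = 1844.7 − 1309.5 = 535.2
b = Sxy/Sxx = 535.2/150 = 3.568
a = ȳ − b·x̄ = 36.375 − 3.568·9 = 4.263
ŷ(9) = a + b·9 = 4.263 + 3.568·9 = 36.375

36.375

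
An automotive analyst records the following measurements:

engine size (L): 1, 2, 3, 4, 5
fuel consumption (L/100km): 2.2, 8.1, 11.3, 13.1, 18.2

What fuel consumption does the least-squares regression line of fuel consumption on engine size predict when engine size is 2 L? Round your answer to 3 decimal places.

6.880

n = 5, Σx = 15, Σy = 52.9, Σxy = 195.7, Σx² = 55
Sxx = Σx² − (Σx)²/n = 55 − 45 = 10
Sxy = Σxy − (Σx)(Σy)/n = 195.7 − 158.7 = 37
b = Sxy/Sxx = 37/10 = 3.7
a = ȳ − b·x̄ = 10.58 − 3.7·3 = -0.52
ŷ(2) = a + b·2 = -0.52 + 3.7·2 = 6.88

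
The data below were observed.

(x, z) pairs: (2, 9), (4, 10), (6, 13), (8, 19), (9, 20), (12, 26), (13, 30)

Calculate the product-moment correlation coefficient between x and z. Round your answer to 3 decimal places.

n = 7, Σx = 54, Σy = 127, Σxy = 1170, Σx² = 514, Σy² = 2687
Sxx = Σx² − (Σx)²/n = 514 − 416.571429 = 97.428571
Sxy = Σxy − (Σx)(Σy)/n = 1170 − 979.714286 = 190.285714
Syy = Σy² − (Σy)²/n = 2687 − 2304.142857 = 382.857143
r = Sxy/√(Sxx·Syy) = 190.285714/√(37301.224490) = 190.285714/193.135249 = 0.985246

0.985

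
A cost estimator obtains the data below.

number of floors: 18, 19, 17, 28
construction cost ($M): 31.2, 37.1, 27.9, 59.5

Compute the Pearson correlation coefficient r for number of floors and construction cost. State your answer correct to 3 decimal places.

n = 4, Σx = 82, Σy = 155.7, Σxy = 3406.8, Σx² = 1758, Σy² = 6668.51
Sxx = Σx² − (Σx)²/n = 1758 − 1681 = 77
Sxy = Σxy − (Σx)(Σy)/n = 3406.8 − 3191.85 = 214.95
Syy = Σy² − (Σy)²/n = 6668.51 − 6060.6225 = 607.8875
r = Sxy/√(Sxx·Syy) = 214.95/√(46807.3375) = 214.95/216.350035 = 0.993529

0.994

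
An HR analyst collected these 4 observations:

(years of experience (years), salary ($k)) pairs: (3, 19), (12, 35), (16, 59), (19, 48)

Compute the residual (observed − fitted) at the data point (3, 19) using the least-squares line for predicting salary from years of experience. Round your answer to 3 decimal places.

n = 4, Σx = 50, Σy = 161, Σxy = 2333, Σx² = 770
Sxx = Σx² − (Σx)²/n = 770 − 625 = 145
Sxy = Σxy − (Σx)(Σy)/n = 2333 − 2012.5 = 320.5
b = Sxy/Sxx = 320.5/145 = 2.210345
a = ȳ − b·x̄ = 40.25 − 2.210345·12.5 = 12.620690
ŷ(3) = 12.620690 + 2.210345·3 = 19.251724
residual = y − ŷ = 19 − 19.251724 = -0.251724

-0.252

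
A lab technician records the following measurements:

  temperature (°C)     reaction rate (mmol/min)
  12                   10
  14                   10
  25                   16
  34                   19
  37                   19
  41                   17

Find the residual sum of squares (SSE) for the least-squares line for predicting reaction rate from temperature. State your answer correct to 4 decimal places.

n = 6, Σx = 163, Σy = 91, Σxy = 2706, Σx² = 5171, Σy² = 1467
Sxx = Σx² − (Σx)²/n = 5171 − 4428.166667 = 742.833333
Sxy = Σxy − (Σx)(Σy)/n = 2706 − 2472.166667 = 233.833333
Syy = Σy² − (Σy)²/n = 1467 − 1380.166667 = 86.833333
b = Sxy/Sxx = 233.833333/742.833333 = 0.314786
SSE = Syy − b·Sxy = 86.833333 − 0.314786·233.833333 = 13.225937

13.2259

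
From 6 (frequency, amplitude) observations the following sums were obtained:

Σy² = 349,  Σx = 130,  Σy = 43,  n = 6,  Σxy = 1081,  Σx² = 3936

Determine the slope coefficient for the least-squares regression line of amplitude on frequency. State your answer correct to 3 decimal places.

Sxx = Σx² − (Σx)²/n = 3936 − 2816.666667 = 1119.333333
Sxy = Σxy − (Σx)(Σy)/n = 1081 − 931.666667 = 149.333333
b = Sxy/Sxx = 149.333333/1119.333333 = 0.133413

0.133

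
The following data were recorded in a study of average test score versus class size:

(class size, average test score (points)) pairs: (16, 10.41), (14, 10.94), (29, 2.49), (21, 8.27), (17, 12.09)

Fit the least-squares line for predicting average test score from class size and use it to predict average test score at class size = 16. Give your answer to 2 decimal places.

10.92

n = 5, Σx = 97, Σy = 44.2, Σxy = 771.13, Σx² = 2023
Sxx = Σx² − (Σx)²/n = 2023 − 1881.8 = 141.2
Sxy = Σxy − (Σx)(Σy)/n = 771.13 − 857.48 = -86.35
b = Sxy/Sxx = -86.35/141.2 = -0.611544
a = ȳ − b·x̄ = 8.84 − (-0.611544)·19.4 = 20.703952
ŷ(16) = a + b·16 = 20.703952 + (-0.611544)·16 = 10.919249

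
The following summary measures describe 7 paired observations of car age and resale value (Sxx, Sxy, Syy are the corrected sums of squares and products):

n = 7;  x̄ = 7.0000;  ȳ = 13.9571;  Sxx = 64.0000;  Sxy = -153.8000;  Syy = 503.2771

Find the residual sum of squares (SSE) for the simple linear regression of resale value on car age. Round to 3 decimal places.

b = Sxy/Sxx = -153.8/64 = -2.403125
SSE = Syy − b·Sxy = 503.2771 − (-2.403125)·(-153.8) = 133.676475

133.676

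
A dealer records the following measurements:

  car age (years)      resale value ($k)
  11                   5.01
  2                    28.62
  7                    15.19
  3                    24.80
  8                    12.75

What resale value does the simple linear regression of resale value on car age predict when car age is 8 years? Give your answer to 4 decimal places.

12.6619

n = 5, Σx = 31, Σy = 86.37, Σxy = 395.08, Σx² = 247
Sxx = Σx² − (Σx)²/n = 247 − 192.2 = 54.8
Sxy = Σxy − (Σx)(Σy)/n = 395.08 − 535.494 = -140.414
b = Sxy/Sxx = -140.414/54.8 = -2.562299
a = ȳ − b·x̄ = 17.274 − (-2.562299)·6.2 = 33.160255
ŷ(8) = a + b·8 = 33.160255 + (-2.562299)·8 = 12.661861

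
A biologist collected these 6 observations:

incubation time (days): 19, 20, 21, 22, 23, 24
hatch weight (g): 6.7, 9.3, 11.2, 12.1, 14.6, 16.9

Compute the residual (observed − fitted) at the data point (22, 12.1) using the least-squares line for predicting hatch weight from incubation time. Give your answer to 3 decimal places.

n = 6, Σx = 129, Σy = 70.8, Σxy = 1556.1, Σx² = 2791
Sxx = Σx² − (Σx)²/n = 2791 − 2773.5 = 17.5
Sxy = Σxy − (Σx)(Σy)/n = 1556.1 − 1522.2 = 33.9
b = Sxy/Sxx = 33.9/17.5 = 1.937143
a = ȳ − b·x̄ = 11.8 − 1.937143·21.5 = -29.848571
ŷ(22) = -29.848571 + 1.937143·22 = 12.768571
residual = y − ŷ = 12.1 − 12.768571 = -0.668571

-0.669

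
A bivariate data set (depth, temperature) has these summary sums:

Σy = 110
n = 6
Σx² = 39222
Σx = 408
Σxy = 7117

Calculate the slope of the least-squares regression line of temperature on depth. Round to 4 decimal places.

Sxx = Σx² − (Σx)²/n = 39222 − 27744 = 11478
Sxy = Σxy − (Σx)(Σy)/n = 7117 − 7480 = -363
b = Sxy/Sxx = -363/11478 = -0.031626

-0.0316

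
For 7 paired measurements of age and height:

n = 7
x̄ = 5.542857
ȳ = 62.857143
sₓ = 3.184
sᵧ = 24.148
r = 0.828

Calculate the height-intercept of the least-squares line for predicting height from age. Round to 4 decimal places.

28.0497

b = r · sᵧ/sₓ = 0.828 · 24.148/3.184 = 6.279693
a = ȳ − b·x̄ = 62.857143 − 6.279693·5.542857 = 28.049700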